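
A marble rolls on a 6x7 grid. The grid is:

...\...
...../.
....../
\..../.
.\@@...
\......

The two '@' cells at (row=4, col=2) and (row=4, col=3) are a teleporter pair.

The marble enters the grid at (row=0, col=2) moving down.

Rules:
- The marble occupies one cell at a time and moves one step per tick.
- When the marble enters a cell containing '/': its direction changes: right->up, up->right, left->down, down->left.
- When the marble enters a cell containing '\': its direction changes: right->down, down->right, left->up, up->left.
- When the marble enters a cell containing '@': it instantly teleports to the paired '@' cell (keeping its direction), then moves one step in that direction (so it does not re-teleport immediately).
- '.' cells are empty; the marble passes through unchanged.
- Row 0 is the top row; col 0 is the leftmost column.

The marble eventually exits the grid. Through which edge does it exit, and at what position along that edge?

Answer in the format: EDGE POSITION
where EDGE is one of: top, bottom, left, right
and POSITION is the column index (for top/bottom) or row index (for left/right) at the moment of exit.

Answer: bottom 3

Derivation:
Step 1: enter (0,2), '.' pass, move down to (1,2)
Step 2: enter (1,2), '.' pass, move down to (2,2)
Step 3: enter (2,2), '.' pass, move down to (3,2)
Step 4: enter (3,2), '.' pass, move down to (4,2)
Step 5: enter (4,2), '@' teleport (4,2)->(4,3), also enter (4,3), move down to (5,3)
Step 6: enter (5,3), '.' pass, move down to (6,3)
Step 7: at (6,3) — EXIT via bottom edge, pos 3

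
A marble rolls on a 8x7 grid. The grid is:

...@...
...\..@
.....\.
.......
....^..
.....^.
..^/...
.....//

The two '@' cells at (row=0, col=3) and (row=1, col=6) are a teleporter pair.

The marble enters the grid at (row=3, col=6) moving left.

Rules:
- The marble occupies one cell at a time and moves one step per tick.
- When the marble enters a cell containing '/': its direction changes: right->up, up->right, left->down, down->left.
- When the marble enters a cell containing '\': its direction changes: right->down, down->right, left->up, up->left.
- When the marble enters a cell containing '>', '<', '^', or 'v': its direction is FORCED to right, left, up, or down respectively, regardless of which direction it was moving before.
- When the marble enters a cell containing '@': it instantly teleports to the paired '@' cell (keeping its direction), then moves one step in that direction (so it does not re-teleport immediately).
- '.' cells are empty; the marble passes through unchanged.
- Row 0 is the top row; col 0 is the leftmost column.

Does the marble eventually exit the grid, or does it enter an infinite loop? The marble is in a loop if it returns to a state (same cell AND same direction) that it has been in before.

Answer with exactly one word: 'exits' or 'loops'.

Step 1: enter (3,6), '.' pass, move left to (3,5)
Step 2: enter (3,5), '.' pass, move left to (3,4)
Step 3: enter (3,4), '.' pass, move left to (3,3)
Step 4: enter (3,3), '.' pass, move left to (3,2)
Step 5: enter (3,2), '.' pass, move left to (3,1)
Step 6: enter (3,1), '.' pass, move left to (3,0)
Step 7: enter (3,0), '.' pass, move left to (3,-1)
Step 8: at (3,-1) — EXIT via left edge, pos 3

Answer: exits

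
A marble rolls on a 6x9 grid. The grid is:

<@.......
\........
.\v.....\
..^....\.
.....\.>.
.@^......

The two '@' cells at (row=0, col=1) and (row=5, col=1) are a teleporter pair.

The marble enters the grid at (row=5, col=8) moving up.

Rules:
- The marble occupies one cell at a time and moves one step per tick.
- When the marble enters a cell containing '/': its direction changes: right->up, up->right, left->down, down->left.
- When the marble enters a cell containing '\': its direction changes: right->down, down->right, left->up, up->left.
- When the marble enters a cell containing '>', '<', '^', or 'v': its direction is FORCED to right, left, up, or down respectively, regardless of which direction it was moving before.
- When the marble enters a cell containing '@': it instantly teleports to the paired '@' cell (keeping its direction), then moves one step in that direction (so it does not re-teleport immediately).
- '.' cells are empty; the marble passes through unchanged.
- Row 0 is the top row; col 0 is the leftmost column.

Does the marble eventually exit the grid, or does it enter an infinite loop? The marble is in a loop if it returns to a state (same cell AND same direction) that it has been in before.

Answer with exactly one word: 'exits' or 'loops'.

Step 1: enter (5,8), '.' pass, move up to (4,8)
Step 2: enter (4,8), '.' pass, move up to (3,8)
Step 3: enter (3,8), '.' pass, move up to (2,8)
Step 4: enter (2,8), '\' deflects up->left, move left to (2,7)
Step 5: enter (2,7), '.' pass, move left to (2,6)
Step 6: enter (2,6), '.' pass, move left to (2,5)
Step 7: enter (2,5), '.' pass, move left to (2,4)
Step 8: enter (2,4), '.' pass, move left to (2,3)
Step 9: enter (2,3), '.' pass, move left to (2,2)
Step 10: enter (2,2), 'v' forces left->down, move down to (3,2)
Step 11: enter (3,2), '^' forces down->up, move up to (2,2)
Step 12: enter (2,2), 'v' forces up->down, move down to (3,2)
Step 13: at (3,2) dir=down — LOOP DETECTED (seen before)

Answer: loops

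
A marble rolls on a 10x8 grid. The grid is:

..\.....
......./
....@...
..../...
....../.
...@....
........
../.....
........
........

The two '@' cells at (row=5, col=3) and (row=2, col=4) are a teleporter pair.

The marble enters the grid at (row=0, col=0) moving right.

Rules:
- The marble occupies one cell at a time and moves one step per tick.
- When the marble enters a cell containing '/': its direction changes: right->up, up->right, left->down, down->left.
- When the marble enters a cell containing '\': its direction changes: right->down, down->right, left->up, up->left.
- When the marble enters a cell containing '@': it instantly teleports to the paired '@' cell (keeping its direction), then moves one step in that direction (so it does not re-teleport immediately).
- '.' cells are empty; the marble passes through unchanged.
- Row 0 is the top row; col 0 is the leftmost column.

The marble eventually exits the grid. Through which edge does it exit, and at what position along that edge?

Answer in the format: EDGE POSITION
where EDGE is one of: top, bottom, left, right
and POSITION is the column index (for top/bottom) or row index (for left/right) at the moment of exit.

Answer: left 7

Derivation:
Step 1: enter (0,0), '.' pass, move right to (0,1)
Step 2: enter (0,1), '.' pass, move right to (0,2)
Step 3: enter (0,2), '\' deflects right->down, move down to (1,2)
Step 4: enter (1,2), '.' pass, move down to (2,2)
Step 5: enter (2,2), '.' pass, move down to (3,2)
Step 6: enter (3,2), '.' pass, move down to (4,2)
Step 7: enter (4,2), '.' pass, move down to (5,2)
Step 8: enter (5,2), '.' pass, move down to (6,2)
Step 9: enter (6,2), '.' pass, move down to (7,2)
Step 10: enter (7,2), '/' deflects down->left, move left to (7,1)
Step 11: enter (7,1), '.' pass, move left to (7,0)
Step 12: enter (7,0), '.' pass, move left to (7,-1)
Step 13: at (7,-1) — EXIT via left edge, pos 7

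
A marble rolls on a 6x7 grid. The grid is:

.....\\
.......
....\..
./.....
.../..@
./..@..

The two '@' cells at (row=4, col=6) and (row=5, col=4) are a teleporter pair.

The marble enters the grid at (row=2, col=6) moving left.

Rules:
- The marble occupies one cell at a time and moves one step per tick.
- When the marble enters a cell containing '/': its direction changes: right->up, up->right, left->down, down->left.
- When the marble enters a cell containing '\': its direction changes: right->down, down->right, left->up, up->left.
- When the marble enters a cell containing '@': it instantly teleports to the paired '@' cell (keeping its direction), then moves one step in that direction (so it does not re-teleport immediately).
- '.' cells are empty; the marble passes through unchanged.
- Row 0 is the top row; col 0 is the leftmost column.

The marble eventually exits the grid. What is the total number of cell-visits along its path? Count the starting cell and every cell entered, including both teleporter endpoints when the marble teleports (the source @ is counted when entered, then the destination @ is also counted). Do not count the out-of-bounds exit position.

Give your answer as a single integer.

Answer: 5

Derivation:
Step 1: enter (2,6), '.' pass, move left to (2,5)
Step 2: enter (2,5), '.' pass, move left to (2,4)
Step 3: enter (2,4), '\' deflects left->up, move up to (1,4)
Step 4: enter (1,4), '.' pass, move up to (0,4)
Step 5: enter (0,4), '.' pass, move up to (-1,4)
Step 6: at (-1,4) — EXIT via top edge, pos 4
Path length (cell visits): 5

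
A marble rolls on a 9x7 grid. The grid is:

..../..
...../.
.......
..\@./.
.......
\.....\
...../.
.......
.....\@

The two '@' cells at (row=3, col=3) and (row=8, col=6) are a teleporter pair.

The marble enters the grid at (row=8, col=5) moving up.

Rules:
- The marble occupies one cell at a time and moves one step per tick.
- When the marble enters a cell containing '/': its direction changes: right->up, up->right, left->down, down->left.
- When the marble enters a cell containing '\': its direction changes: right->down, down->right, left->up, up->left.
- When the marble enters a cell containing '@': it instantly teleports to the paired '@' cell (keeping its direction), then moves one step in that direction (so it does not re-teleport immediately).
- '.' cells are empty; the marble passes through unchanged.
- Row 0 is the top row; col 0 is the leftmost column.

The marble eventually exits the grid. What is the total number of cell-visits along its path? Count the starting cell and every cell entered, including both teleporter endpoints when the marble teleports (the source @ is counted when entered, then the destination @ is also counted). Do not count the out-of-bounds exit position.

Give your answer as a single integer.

Step 1: enter (8,5), '\' deflects up->left, move left to (8,4)
Step 2: enter (8,4), '.' pass, move left to (8,3)
Step 3: enter (8,3), '.' pass, move left to (8,2)
Step 4: enter (8,2), '.' pass, move left to (8,1)
Step 5: enter (8,1), '.' pass, move left to (8,0)
Step 6: enter (8,0), '.' pass, move left to (8,-1)
Step 7: at (8,-1) — EXIT via left edge, pos 8
Path length (cell visits): 6

Answer: 6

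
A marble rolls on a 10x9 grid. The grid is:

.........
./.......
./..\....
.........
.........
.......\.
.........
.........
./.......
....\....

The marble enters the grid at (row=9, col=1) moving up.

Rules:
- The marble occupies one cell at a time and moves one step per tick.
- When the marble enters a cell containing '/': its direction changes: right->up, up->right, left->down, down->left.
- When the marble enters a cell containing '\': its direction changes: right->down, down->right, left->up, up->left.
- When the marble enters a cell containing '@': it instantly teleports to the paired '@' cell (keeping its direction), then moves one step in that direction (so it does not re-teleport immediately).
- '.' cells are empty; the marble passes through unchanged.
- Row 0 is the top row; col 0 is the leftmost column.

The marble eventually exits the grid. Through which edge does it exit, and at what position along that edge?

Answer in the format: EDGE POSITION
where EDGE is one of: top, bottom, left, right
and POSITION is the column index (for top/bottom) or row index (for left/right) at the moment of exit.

Step 1: enter (9,1), '.' pass, move up to (8,1)
Step 2: enter (8,1), '/' deflects up->right, move right to (8,2)
Step 3: enter (8,2), '.' pass, move right to (8,3)
Step 4: enter (8,3), '.' pass, move right to (8,4)
Step 5: enter (8,4), '.' pass, move right to (8,5)
Step 6: enter (8,5), '.' pass, move right to (8,6)
Step 7: enter (8,6), '.' pass, move right to (8,7)
Step 8: enter (8,7), '.' pass, move right to (8,8)
Step 9: enter (8,8), '.' pass, move right to (8,9)
Step 10: at (8,9) — EXIT via right edge, pos 8

Answer: right 8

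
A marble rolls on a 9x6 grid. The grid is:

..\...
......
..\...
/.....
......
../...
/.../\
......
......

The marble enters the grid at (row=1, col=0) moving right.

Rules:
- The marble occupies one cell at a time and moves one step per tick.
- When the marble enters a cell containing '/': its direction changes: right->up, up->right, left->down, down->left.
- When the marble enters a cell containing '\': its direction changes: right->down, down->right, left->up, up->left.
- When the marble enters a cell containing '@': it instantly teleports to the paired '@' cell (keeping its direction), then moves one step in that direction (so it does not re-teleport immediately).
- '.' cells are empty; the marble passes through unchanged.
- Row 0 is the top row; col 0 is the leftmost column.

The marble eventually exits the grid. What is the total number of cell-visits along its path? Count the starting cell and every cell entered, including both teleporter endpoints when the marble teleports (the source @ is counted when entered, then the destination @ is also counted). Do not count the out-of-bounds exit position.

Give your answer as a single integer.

Step 1: enter (1,0), '.' pass, move right to (1,1)
Step 2: enter (1,1), '.' pass, move right to (1,2)
Step 3: enter (1,2), '.' pass, move right to (1,3)
Step 4: enter (1,3), '.' pass, move right to (1,4)
Step 5: enter (1,4), '.' pass, move right to (1,5)
Step 6: enter (1,5), '.' pass, move right to (1,6)
Step 7: at (1,6) — EXIT via right edge, pos 1
Path length (cell visits): 6

Answer: 6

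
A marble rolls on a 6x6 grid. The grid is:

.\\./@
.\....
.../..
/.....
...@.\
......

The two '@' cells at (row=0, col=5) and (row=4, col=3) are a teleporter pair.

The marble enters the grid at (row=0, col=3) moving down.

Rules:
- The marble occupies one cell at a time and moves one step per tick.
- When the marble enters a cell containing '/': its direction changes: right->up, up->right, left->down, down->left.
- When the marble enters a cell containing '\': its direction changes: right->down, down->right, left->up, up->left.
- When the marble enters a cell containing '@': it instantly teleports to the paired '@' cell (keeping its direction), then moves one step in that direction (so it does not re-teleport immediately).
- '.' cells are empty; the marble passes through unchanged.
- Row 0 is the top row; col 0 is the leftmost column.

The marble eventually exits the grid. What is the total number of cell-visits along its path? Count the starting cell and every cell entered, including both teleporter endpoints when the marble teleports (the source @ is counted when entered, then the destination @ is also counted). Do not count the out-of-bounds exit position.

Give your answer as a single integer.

Answer: 6

Derivation:
Step 1: enter (0,3), '.' pass, move down to (1,3)
Step 2: enter (1,3), '.' pass, move down to (2,3)
Step 3: enter (2,3), '/' deflects down->left, move left to (2,2)
Step 4: enter (2,2), '.' pass, move left to (2,1)
Step 5: enter (2,1), '.' pass, move left to (2,0)
Step 6: enter (2,0), '.' pass, move left to (2,-1)
Step 7: at (2,-1) — EXIT via left edge, pos 2
Path length (cell visits): 6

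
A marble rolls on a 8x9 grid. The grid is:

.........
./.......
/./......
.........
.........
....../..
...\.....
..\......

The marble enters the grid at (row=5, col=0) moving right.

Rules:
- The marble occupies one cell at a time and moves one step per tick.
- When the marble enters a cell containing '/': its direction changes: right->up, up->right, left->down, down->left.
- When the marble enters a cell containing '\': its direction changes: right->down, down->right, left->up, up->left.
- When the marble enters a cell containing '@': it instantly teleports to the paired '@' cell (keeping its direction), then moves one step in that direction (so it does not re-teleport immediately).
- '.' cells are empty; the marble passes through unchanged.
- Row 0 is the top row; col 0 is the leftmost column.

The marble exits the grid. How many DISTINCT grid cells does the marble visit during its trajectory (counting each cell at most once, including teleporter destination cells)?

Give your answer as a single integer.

Step 1: enter (5,0), '.' pass, move right to (5,1)
Step 2: enter (5,1), '.' pass, move right to (5,2)
Step 3: enter (5,2), '.' pass, move right to (5,3)
Step 4: enter (5,3), '.' pass, move right to (5,4)
Step 5: enter (5,4), '.' pass, move right to (5,5)
Step 6: enter (5,5), '.' pass, move right to (5,6)
Step 7: enter (5,6), '/' deflects right->up, move up to (4,6)
Step 8: enter (4,6), '.' pass, move up to (3,6)
Step 9: enter (3,6), '.' pass, move up to (2,6)
Step 10: enter (2,6), '.' pass, move up to (1,6)
Step 11: enter (1,6), '.' pass, move up to (0,6)
Step 12: enter (0,6), '.' pass, move up to (-1,6)
Step 13: at (-1,6) — EXIT via top edge, pos 6
Distinct cells visited: 12 (path length 12)

Answer: 12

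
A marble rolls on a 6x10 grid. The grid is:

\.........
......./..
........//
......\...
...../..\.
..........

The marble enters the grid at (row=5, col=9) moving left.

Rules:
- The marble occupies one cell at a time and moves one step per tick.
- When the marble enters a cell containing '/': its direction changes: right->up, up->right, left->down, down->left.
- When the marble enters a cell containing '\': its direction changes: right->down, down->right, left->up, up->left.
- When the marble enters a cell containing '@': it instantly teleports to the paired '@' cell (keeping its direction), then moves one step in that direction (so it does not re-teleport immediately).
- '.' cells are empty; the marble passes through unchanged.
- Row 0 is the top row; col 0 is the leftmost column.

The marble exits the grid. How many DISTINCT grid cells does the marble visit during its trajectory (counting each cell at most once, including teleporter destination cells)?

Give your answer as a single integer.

Step 1: enter (5,9), '.' pass, move left to (5,8)
Step 2: enter (5,8), '.' pass, move left to (5,7)
Step 3: enter (5,7), '.' pass, move left to (5,6)
Step 4: enter (5,6), '.' pass, move left to (5,5)
Step 5: enter (5,5), '.' pass, move left to (5,4)
Step 6: enter (5,4), '.' pass, move left to (5,3)
Step 7: enter (5,3), '.' pass, move left to (5,2)
Step 8: enter (5,2), '.' pass, move left to (5,1)
Step 9: enter (5,1), '.' pass, move left to (5,0)
Step 10: enter (5,0), '.' pass, move left to (5,-1)
Step 11: at (5,-1) — EXIT via left edge, pos 5
Distinct cells visited: 10 (path length 10)

Answer: 10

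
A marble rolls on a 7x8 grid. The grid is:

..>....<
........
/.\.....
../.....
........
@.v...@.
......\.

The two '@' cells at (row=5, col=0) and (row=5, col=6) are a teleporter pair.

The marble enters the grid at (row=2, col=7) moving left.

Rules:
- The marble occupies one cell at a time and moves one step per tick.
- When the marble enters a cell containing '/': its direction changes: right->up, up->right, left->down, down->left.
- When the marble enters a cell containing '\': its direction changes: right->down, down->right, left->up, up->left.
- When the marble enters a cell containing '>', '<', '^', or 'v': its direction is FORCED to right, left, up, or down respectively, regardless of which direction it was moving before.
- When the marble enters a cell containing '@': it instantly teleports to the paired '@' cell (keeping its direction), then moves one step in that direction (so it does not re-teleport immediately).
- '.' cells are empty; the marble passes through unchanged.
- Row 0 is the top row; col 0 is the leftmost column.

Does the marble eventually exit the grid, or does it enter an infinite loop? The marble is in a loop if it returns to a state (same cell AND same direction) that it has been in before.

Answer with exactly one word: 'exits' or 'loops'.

Step 1: enter (2,7), '.' pass, move left to (2,6)
Step 2: enter (2,6), '.' pass, move left to (2,5)
Step 3: enter (2,5), '.' pass, move left to (2,4)
Step 4: enter (2,4), '.' pass, move left to (2,3)
Step 5: enter (2,3), '.' pass, move left to (2,2)
Step 6: enter (2,2), '\' deflects left->up, move up to (1,2)
Step 7: enter (1,2), '.' pass, move up to (0,2)
Step 8: enter (0,2), '>' forces up->right, move right to (0,3)
Step 9: enter (0,3), '.' pass, move right to (0,4)
Step 10: enter (0,4), '.' pass, move right to (0,5)
Step 11: enter (0,5), '.' pass, move right to (0,6)
Step 12: enter (0,6), '.' pass, move right to (0,7)
Step 13: enter (0,7), '<' forces right->left, move left to (0,6)
Step 14: enter (0,6), '.' pass, move left to (0,5)
Step 15: enter (0,5), '.' pass, move left to (0,4)
Step 16: enter (0,4), '.' pass, move left to (0,3)
Step 17: enter (0,3), '.' pass, move left to (0,2)
Step 18: enter (0,2), '>' forces left->right, move right to (0,3)
Step 19: at (0,3) dir=right — LOOP DETECTED (seen before)

Answer: loops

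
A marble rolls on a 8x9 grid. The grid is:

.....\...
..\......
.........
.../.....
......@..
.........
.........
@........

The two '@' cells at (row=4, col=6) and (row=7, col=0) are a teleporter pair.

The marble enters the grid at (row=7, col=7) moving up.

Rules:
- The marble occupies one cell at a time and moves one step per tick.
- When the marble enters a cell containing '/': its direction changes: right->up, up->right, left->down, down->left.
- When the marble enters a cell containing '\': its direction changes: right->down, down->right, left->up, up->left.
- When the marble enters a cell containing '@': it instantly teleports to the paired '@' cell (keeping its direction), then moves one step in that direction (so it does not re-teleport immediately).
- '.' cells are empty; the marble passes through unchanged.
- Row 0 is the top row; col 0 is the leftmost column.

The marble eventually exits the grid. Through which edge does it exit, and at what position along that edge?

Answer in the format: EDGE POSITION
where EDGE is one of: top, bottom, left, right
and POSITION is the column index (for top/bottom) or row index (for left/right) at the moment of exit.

Step 1: enter (7,7), '.' pass, move up to (6,7)
Step 2: enter (6,7), '.' pass, move up to (5,7)
Step 3: enter (5,7), '.' pass, move up to (4,7)
Step 4: enter (4,7), '.' pass, move up to (3,7)
Step 5: enter (3,7), '.' pass, move up to (2,7)
Step 6: enter (2,7), '.' pass, move up to (1,7)
Step 7: enter (1,7), '.' pass, move up to (0,7)
Step 8: enter (0,7), '.' pass, move up to (-1,7)
Step 9: at (-1,7) — EXIT via top edge, pos 7

Answer: top 7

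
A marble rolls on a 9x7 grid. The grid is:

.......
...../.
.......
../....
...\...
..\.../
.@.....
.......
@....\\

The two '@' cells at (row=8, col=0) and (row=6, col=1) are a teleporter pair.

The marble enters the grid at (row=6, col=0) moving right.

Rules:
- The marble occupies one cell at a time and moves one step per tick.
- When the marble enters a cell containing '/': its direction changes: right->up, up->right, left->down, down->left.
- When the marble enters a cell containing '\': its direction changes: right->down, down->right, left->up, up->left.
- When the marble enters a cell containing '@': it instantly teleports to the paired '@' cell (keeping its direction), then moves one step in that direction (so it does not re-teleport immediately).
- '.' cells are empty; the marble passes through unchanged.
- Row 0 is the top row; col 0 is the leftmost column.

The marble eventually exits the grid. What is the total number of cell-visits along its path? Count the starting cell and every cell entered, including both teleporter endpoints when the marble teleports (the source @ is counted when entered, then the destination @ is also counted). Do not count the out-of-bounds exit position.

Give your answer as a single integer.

Answer: 8

Derivation:
Step 1: enter (6,0), '.' pass, move right to (6,1)
Step 2: enter (6,1), '@' teleport (6,1)->(8,0), also enter (8,0), move right to (8,1)
Step 3: enter (8,1), '.' pass, move right to (8,2)
Step 4: enter (8,2), '.' pass, move right to (8,3)
Step 5: enter (8,3), '.' pass, move right to (8,4)
Step 6: enter (8,4), '.' pass, move right to (8,5)
Step 7: enter (8,5), '\' deflects right->down, move down to (9,5)
Step 8: at (9,5) — EXIT via bottom edge, pos 5
Path length (cell visits): 8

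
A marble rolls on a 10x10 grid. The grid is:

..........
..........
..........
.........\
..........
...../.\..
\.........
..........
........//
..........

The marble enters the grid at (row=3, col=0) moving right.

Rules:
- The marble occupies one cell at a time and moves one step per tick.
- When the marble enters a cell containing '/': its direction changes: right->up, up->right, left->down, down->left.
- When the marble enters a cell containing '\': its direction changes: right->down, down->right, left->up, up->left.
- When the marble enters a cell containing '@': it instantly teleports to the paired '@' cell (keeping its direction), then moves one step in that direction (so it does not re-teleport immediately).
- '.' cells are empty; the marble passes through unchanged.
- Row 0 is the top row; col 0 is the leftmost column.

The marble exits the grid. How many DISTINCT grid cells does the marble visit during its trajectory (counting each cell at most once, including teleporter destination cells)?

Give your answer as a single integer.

Step 1: enter (3,0), '.' pass, move right to (3,1)
Step 2: enter (3,1), '.' pass, move right to (3,2)
Step 3: enter (3,2), '.' pass, move right to (3,3)
Step 4: enter (3,3), '.' pass, move right to (3,4)
Step 5: enter (3,4), '.' pass, move right to (3,5)
Step 6: enter (3,5), '.' pass, move right to (3,6)
Step 7: enter (3,6), '.' pass, move right to (3,7)
Step 8: enter (3,7), '.' pass, move right to (3,8)
Step 9: enter (3,8), '.' pass, move right to (3,9)
Step 10: enter (3,9), '\' deflects right->down, move down to (4,9)
Step 11: enter (4,9), '.' pass, move down to (5,9)
Step 12: enter (5,9), '.' pass, move down to (6,9)
Step 13: enter (6,9), '.' pass, move down to (7,9)
Step 14: enter (7,9), '.' pass, move down to (8,9)
Step 15: enter (8,9), '/' deflects down->left, move left to (8,8)
Step 16: enter (8,8), '/' deflects left->down, move down to (9,8)
Step 17: enter (9,8), '.' pass, move down to (10,8)
Step 18: at (10,8) — EXIT via bottom edge, pos 8
Distinct cells visited: 17 (path length 17)

Answer: 17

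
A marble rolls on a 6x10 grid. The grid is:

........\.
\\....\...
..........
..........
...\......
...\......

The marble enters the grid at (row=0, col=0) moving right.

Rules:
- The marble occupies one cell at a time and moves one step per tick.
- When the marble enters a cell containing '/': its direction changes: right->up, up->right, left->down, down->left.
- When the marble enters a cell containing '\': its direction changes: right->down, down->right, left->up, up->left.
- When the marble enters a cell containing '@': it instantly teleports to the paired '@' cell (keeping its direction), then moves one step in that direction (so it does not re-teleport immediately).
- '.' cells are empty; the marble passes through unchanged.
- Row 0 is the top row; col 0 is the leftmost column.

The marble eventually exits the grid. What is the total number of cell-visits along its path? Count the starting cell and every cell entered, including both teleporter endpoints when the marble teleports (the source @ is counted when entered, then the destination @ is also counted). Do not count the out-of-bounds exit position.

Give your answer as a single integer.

Step 1: enter (0,0), '.' pass, move right to (0,1)
Step 2: enter (0,1), '.' pass, move right to (0,2)
Step 3: enter (0,2), '.' pass, move right to (0,3)
Step 4: enter (0,3), '.' pass, move right to (0,4)
Step 5: enter (0,4), '.' pass, move right to (0,5)
Step 6: enter (0,5), '.' pass, move right to (0,6)
Step 7: enter (0,6), '.' pass, move right to (0,7)
Step 8: enter (0,7), '.' pass, move right to (0,8)
Step 9: enter (0,8), '\' deflects right->down, move down to (1,8)
Step 10: enter (1,8), '.' pass, move down to (2,8)
Step 11: enter (2,8), '.' pass, move down to (3,8)
Step 12: enter (3,8), '.' pass, move down to (4,8)
Step 13: enter (4,8), '.' pass, move down to (5,8)
Step 14: enter (5,8), '.' pass, move down to (6,8)
Step 15: at (6,8) — EXIT via bottom edge, pos 8
Path length (cell visits): 14

Answer: 14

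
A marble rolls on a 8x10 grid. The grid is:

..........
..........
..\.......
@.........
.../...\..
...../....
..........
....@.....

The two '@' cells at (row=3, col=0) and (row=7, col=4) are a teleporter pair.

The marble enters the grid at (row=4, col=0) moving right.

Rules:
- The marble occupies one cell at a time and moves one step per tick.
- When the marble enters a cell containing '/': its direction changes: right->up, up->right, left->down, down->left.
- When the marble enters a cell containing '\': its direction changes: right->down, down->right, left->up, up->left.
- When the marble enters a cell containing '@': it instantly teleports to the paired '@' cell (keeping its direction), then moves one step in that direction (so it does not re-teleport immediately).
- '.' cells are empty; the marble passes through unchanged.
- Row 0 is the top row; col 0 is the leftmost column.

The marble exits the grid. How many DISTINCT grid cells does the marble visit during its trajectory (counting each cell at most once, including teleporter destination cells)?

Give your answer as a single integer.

Answer: 8

Derivation:
Step 1: enter (4,0), '.' pass, move right to (4,1)
Step 2: enter (4,1), '.' pass, move right to (4,2)
Step 3: enter (4,2), '.' pass, move right to (4,3)
Step 4: enter (4,3), '/' deflects right->up, move up to (3,3)
Step 5: enter (3,3), '.' pass, move up to (2,3)
Step 6: enter (2,3), '.' pass, move up to (1,3)
Step 7: enter (1,3), '.' pass, move up to (0,3)
Step 8: enter (0,3), '.' pass, move up to (-1,3)
Step 9: at (-1,3) — EXIT via top edge, pos 3
Distinct cells visited: 8 (path length 8)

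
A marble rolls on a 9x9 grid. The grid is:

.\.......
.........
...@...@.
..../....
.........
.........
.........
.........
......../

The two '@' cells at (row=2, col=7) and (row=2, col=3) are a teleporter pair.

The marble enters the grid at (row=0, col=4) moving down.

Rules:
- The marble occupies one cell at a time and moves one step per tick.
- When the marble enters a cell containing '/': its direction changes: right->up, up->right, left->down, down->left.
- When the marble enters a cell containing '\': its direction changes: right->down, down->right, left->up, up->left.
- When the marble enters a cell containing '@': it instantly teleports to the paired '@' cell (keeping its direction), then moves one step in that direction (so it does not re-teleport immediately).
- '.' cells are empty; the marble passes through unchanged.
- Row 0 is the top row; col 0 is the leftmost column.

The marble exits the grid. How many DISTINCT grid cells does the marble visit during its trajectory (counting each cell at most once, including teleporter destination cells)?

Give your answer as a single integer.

Step 1: enter (0,4), '.' pass, move down to (1,4)
Step 2: enter (1,4), '.' pass, move down to (2,4)
Step 3: enter (2,4), '.' pass, move down to (3,4)
Step 4: enter (3,4), '/' deflects down->left, move left to (3,3)
Step 5: enter (3,3), '.' pass, move left to (3,2)
Step 6: enter (3,2), '.' pass, move left to (3,1)
Step 7: enter (3,1), '.' pass, move left to (3,0)
Step 8: enter (3,0), '.' pass, move left to (3,-1)
Step 9: at (3,-1) — EXIT via left edge, pos 3
Distinct cells visited: 8 (path length 8)

Answer: 8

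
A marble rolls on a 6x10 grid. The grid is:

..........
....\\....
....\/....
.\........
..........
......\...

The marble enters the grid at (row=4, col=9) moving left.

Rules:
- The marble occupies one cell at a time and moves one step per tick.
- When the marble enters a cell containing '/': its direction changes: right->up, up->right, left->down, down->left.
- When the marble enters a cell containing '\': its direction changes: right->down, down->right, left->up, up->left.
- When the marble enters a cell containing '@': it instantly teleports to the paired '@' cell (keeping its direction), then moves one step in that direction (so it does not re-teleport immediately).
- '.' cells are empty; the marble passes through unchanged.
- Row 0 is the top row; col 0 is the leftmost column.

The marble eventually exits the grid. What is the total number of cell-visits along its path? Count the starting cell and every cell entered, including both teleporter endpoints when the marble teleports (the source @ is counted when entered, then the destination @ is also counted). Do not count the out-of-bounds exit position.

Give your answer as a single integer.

Step 1: enter (4,9), '.' pass, move left to (4,8)
Step 2: enter (4,8), '.' pass, move left to (4,7)
Step 3: enter (4,7), '.' pass, move left to (4,6)
Step 4: enter (4,6), '.' pass, move left to (4,5)
Step 5: enter (4,5), '.' pass, move left to (4,4)
Step 6: enter (4,4), '.' pass, move left to (4,3)
Step 7: enter (4,3), '.' pass, move left to (4,2)
Step 8: enter (4,2), '.' pass, move left to (4,1)
Step 9: enter (4,1), '.' pass, move left to (4,0)
Step 10: enter (4,0), '.' pass, move left to (4,-1)
Step 11: at (4,-1) — EXIT via left edge, pos 4
Path length (cell visits): 10

Answer: 10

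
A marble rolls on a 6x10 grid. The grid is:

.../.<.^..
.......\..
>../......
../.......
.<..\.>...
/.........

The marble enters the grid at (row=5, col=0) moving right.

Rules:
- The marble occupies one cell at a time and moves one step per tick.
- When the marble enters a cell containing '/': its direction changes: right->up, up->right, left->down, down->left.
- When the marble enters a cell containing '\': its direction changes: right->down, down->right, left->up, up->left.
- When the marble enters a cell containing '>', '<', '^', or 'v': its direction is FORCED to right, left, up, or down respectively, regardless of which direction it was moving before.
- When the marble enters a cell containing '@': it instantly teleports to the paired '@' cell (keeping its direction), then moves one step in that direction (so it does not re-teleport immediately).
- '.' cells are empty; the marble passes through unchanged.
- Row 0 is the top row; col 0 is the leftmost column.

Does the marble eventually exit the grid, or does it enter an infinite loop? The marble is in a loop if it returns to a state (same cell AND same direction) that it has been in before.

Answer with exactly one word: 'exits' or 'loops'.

Step 1: enter (5,0), '/' deflects right->up, move up to (4,0)
Step 2: enter (4,0), '.' pass, move up to (3,0)
Step 3: enter (3,0), '.' pass, move up to (2,0)
Step 4: enter (2,0), '>' forces up->right, move right to (2,1)
Step 5: enter (2,1), '.' pass, move right to (2,2)
Step 6: enter (2,2), '.' pass, move right to (2,3)
Step 7: enter (2,3), '/' deflects right->up, move up to (1,3)
Step 8: enter (1,3), '.' pass, move up to (0,3)
Step 9: enter (0,3), '/' deflects up->right, move right to (0,4)
Step 10: enter (0,4), '.' pass, move right to (0,5)
Step 11: enter (0,5), '<' forces right->left, move left to (0,4)
Step 12: enter (0,4), '.' pass, move left to (0,3)
Step 13: enter (0,3), '/' deflects left->down, move down to (1,3)
Step 14: enter (1,3), '.' pass, move down to (2,3)
Step 15: enter (2,3), '/' deflects down->left, move left to (2,2)
Step 16: enter (2,2), '.' pass, move left to (2,1)
Step 17: enter (2,1), '.' pass, move left to (2,0)
Step 18: enter (2,0), '>' forces left->right, move right to (2,1)
Step 19: at (2,1) dir=right — LOOP DETECTED (seen before)

Answer: loops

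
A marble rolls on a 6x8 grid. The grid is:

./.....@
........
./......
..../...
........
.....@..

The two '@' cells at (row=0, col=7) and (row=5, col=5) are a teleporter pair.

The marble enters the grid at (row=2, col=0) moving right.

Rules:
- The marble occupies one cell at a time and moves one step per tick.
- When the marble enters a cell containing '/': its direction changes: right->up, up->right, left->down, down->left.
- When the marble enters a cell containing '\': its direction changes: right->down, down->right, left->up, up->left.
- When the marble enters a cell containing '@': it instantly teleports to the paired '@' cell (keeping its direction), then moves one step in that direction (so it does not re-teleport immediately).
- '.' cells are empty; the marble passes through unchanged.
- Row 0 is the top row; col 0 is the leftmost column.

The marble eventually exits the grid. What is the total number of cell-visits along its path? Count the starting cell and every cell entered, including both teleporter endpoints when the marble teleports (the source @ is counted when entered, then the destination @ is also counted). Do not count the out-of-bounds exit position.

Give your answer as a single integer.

Step 1: enter (2,0), '.' pass, move right to (2,1)
Step 2: enter (2,1), '/' deflects right->up, move up to (1,1)
Step 3: enter (1,1), '.' pass, move up to (0,1)
Step 4: enter (0,1), '/' deflects up->right, move right to (0,2)
Step 5: enter (0,2), '.' pass, move right to (0,3)
Step 6: enter (0,3), '.' pass, move right to (0,4)
Step 7: enter (0,4), '.' pass, move right to (0,5)
Step 8: enter (0,5), '.' pass, move right to (0,6)
Step 9: enter (0,6), '.' pass, move right to (0,7)
Step 10: enter (0,7), '@' teleport (0,7)->(5,5), also enter (5,5), move right to (5,6)
Step 11: enter (5,6), '.' pass, move right to (5,7)
Step 12: enter (5,7), '.' pass, move right to (5,8)
Step 13: at (5,8) — EXIT via right edge, pos 5
Path length (cell visits): 13

Answer: 13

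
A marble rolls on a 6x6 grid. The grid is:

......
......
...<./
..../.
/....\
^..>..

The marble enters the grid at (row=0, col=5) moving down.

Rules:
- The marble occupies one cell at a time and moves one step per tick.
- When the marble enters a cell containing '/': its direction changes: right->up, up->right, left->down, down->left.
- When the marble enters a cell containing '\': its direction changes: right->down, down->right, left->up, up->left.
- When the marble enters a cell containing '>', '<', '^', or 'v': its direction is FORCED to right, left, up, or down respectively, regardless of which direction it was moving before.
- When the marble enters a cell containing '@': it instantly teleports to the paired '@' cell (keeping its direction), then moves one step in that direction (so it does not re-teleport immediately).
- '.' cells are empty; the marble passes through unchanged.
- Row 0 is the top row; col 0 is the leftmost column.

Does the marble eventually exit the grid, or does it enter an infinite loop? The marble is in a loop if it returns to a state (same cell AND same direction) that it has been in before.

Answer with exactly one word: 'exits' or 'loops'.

Step 1: enter (0,5), '.' pass, move down to (1,5)
Step 2: enter (1,5), '.' pass, move down to (2,5)
Step 3: enter (2,5), '/' deflects down->left, move left to (2,4)
Step 4: enter (2,4), '.' pass, move left to (2,3)
Step 5: enter (2,3), '<' forces left->left, move left to (2,2)
Step 6: enter (2,2), '.' pass, move left to (2,1)
Step 7: enter (2,1), '.' pass, move left to (2,0)
Step 8: enter (2,0), '.' pass, move left to (2,-1)
Step 9: at (2,-1) — EXIT via left edge, pos 2

Answer: exits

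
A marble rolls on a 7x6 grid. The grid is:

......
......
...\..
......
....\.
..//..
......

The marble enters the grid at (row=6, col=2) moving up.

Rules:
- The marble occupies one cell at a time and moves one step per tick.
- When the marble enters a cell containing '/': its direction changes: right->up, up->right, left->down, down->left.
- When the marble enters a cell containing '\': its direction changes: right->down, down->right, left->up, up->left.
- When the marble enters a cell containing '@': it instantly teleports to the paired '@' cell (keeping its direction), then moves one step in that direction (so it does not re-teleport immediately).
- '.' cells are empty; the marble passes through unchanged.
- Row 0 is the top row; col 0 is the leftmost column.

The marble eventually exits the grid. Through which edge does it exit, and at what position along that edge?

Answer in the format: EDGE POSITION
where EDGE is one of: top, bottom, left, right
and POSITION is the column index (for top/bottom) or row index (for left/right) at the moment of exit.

Step 1: enter (6,2), '.' pass, move up to (5,2)
Step 2: enter (5,2), '/' deflects up->right, move right to (5,3)
Step 3: enter (5,3), '/' deflects right->up, move up to (4,3)
Step 4: enter (4,3), '.' pass, move up to (3,3)
Step 5: enter (3,3), '.' pass, move up to (2,3)
Step 6: enter (2,3), '\' deflects up->left, move left to (2,2)
Step 7: enter (2,2), '.' pass, move left to (2,1)
Step 8: enter (2,1), '.' pass, move left to (2,0)
Step 9: enter (2,0), '.' pass, move left to (2,-1)
Step 10: at (2,-1) — EXIT via left edge, pos 2

Answer: left 2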